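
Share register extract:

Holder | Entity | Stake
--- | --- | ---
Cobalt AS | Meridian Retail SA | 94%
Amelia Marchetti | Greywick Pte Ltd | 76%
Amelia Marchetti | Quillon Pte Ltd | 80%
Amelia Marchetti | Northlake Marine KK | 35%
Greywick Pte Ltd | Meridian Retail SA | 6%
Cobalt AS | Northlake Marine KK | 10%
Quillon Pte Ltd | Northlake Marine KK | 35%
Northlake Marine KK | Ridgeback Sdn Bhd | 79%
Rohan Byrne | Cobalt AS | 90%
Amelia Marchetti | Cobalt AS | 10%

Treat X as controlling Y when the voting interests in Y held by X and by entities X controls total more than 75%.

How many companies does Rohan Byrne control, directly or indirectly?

2

Rohan holds 90% of Cobalt, so Rohan controls Cobalt.
Cobalt holds 94% of Meridian, so Rohan controls Meridian.
No other company's threshold is met.
Rohan controls 2 companies.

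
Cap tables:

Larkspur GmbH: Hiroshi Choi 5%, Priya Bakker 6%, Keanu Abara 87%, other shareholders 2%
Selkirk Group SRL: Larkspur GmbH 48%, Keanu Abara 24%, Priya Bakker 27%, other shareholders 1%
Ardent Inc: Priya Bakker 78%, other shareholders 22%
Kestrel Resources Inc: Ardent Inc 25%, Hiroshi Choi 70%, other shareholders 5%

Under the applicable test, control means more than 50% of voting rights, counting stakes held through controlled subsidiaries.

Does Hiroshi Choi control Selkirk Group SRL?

Hiroshi holds 70% of Kestrel, so Hiroshi controls Kestrel.
Neither Hiroshi nor any entity Hiroshi controls holds any voting interest in Selkirk.
So Hiroshi does not control Selkirk.

No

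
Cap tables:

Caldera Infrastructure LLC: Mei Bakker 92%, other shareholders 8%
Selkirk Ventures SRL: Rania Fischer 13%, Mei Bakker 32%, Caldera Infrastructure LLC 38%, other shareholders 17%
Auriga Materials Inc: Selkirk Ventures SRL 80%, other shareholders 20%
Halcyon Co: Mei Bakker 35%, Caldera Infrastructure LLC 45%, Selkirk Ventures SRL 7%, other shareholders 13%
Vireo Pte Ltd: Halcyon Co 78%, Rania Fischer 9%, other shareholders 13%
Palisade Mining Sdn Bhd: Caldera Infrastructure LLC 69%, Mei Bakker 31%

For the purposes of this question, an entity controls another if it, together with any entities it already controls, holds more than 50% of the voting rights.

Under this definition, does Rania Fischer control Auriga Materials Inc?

No

Rania's largest direct stake is 13% in Selkirk, which does not meet the threshold, so Rania controls no company.
Neither Rania nor any entity Rania controls holds any voting interest in Auriga.
So Rania does not control Auriga.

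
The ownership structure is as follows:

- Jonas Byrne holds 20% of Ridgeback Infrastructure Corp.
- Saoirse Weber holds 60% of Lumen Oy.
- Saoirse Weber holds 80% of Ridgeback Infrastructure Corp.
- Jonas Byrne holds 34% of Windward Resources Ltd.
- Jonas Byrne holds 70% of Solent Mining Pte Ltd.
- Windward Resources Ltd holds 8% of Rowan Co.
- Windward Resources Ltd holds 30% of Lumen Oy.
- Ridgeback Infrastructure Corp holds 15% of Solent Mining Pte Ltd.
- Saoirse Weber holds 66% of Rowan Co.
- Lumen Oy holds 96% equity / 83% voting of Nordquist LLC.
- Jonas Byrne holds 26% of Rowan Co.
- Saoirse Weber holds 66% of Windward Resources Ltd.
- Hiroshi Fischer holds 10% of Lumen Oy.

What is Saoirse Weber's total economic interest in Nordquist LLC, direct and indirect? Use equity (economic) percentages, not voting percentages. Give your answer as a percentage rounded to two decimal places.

76.61%

Saoirse reaches Nordquist along 2 paths.
Via Lumen: 60% × 96% = 57.6%.
Via Windward → Lumen: 66% × 30% × 96% = 19.008%.
Total: 57.6% + 19.008% = 76.608%.
Rounded: 76.61%.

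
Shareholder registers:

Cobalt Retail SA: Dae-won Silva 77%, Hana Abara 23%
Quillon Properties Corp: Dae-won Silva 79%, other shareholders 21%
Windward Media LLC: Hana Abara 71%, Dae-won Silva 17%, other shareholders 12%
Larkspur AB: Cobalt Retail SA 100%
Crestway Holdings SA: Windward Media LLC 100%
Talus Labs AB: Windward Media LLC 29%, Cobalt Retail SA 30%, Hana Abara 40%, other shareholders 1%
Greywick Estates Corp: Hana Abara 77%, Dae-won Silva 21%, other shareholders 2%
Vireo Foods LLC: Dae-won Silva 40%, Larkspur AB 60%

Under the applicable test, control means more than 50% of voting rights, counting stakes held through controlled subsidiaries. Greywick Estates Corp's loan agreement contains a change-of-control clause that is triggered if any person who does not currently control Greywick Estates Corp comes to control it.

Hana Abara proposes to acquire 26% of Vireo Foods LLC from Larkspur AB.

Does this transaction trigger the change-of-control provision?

No

The purchase adds only to Hana's holdings (Larkspur's stake shrinks), so Hana is the only person who could newly come to control Greywick.
Hana holds 77% of Greywick, so Hana controls Greywick.
So Hana already controls Greywick before the transaction.
After the purchase, Hana holds 26% of Vireo directly, and Larkspur's stake falls to 34%.
Hana controlled Greywick already, so this is not a new person acquiring control; every other person's position is unchanged or reduced.
No new person acquires control, so the clause is not triggered.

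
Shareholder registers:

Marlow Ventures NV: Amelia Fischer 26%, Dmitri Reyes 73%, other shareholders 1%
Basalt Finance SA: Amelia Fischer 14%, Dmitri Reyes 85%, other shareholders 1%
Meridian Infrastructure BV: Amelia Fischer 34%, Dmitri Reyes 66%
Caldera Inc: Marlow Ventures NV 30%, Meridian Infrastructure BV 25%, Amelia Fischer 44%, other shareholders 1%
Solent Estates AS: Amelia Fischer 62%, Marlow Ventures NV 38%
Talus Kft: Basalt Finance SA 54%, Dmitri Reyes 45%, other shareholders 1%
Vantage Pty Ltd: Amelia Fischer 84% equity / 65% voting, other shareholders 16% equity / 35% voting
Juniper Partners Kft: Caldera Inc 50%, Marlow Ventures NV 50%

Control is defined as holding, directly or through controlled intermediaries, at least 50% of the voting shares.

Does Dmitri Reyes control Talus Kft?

Yes

Dmitri holds 85% of Basalt, so Dmitri controls Basalt.
Basalt and Dmitri together hold 54% + 45% = 99% of Talus, so Dmitri controls Talus.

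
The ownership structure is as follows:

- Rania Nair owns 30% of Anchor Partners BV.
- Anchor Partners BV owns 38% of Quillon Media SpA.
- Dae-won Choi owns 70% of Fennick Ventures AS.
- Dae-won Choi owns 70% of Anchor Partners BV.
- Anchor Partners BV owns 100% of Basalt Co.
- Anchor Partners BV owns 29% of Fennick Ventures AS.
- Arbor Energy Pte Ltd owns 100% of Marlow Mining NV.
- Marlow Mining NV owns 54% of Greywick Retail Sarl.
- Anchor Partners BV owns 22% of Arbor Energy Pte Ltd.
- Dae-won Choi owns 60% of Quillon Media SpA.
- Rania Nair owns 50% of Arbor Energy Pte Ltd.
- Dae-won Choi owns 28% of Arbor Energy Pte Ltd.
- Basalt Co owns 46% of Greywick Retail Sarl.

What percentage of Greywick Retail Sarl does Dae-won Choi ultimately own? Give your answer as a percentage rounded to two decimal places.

55.64%

Dae-won reaches Greywick along 3 paths.
Via Anchor → Arbor → Marlow: 70% × 22% × 100% × 54% = 8.316%.
Via Arbor → Marlow: 28% × 100% × 54% = 15.12%.
Via Anchor → Basalt: 70% × 100% × 46% = 32.2%.
Total: 8.316% + 15.12% + 32.2% = 55.636%.
Rounded: 55.64%.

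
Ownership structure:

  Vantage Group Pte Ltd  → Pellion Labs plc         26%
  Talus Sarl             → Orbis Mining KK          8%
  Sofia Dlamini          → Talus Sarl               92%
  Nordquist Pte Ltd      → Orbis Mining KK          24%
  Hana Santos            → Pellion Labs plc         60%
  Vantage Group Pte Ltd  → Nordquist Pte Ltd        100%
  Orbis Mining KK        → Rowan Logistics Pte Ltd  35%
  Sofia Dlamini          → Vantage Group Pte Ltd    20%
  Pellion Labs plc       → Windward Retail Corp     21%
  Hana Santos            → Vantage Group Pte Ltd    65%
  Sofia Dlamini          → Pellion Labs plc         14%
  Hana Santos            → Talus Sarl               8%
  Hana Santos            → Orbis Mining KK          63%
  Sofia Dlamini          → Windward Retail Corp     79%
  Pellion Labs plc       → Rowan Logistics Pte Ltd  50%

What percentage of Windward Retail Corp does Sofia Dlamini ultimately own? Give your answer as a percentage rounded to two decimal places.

83.03%

Sofia reaches Windward along 3 paths.
Via Pellion: 14% × 21% = 2.94%.
Via Vantage → Pellion: 20% × 26% × 21% = 1.092%.
Direct stake: 79% = 79%.
Total: 2.94% + 1.092% + 79% = 83.032%.
Rounded: 83.03%.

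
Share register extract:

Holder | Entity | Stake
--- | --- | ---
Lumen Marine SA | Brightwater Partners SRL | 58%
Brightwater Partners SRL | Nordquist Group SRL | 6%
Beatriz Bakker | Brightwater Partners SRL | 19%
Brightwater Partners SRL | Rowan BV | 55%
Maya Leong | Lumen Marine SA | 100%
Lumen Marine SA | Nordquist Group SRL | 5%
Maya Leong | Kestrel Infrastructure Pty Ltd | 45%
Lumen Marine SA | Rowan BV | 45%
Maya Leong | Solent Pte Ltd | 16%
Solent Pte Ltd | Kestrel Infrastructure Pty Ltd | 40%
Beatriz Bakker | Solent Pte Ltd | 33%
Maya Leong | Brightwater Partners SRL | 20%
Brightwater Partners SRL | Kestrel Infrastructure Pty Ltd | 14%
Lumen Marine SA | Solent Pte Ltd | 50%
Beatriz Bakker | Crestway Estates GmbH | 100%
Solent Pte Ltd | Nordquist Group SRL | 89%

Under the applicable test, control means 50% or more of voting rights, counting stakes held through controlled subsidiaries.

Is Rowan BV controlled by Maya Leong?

Maya holds 100% of Lumen, so Maya controls Lumen.
Lumen and Maya together hold 58% + 20% = 78% of Brightwater, so Maya controls Brightwater.
Brightwater and Lumen together hold 55% + 45% = 100% of Rowan, so Maya controls Rowan.

Yes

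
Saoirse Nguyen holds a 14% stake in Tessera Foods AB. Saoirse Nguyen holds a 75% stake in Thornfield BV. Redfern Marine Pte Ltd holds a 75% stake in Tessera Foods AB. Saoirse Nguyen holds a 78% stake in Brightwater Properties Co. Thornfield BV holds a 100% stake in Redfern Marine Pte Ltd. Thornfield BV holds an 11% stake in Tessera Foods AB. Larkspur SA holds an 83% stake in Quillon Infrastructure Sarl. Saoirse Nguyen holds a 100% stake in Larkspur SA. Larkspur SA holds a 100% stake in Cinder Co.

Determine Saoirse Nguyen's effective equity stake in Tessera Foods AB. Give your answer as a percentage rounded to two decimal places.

78.50%

Saoirse reaches Tessera along 3 paths.
Direct stake: 14% = 14%.
Via Thornfield: 75% × 11% = 8.25%.
Via Thornfield → Redfern: 75% × 100% × 75% = 56.25%.
Total: 14% + 8.25% + 56.25% = 78.5%.
Rounded: 78.50%.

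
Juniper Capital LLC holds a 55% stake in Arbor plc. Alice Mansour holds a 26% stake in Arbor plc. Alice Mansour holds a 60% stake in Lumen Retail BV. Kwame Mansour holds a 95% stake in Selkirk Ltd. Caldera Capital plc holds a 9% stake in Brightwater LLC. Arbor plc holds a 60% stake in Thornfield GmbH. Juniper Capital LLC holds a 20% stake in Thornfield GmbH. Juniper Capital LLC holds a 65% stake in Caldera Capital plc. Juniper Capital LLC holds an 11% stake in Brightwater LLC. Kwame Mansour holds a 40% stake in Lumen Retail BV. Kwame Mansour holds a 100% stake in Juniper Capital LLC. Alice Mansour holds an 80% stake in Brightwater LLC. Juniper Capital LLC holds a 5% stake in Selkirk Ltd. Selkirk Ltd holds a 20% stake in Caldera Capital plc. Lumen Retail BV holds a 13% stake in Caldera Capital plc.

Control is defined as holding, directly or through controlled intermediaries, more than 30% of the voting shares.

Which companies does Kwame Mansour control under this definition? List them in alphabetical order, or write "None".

Arbor plc, Caldera Capital plc, Juniper Capital LLC, Lumen Retail BV, Selkirk Ltd, Thornfield GmbH

Kwame holds 100% of Juniper, so Kwame controls Juniper.
Kwame holds 40% of Lumen, so Kwame controls Lumen.
Kwame and Juniper together hold 95% + 5% = 100% of Selkirk, so Kwame controls Selkirk.
Lumen and Selkirk and Juniper together hold 13% + 20% + 65% = 98% of Caldera, so Kwame controls Caldera.
Juniper holds 55% of Arbor, so Kwame controls Arbor.
Juniper and Arbor together hold 20% + 60% = 80% of Thornfield, so Kwame controls Thornfield.
No other company's threshold is met.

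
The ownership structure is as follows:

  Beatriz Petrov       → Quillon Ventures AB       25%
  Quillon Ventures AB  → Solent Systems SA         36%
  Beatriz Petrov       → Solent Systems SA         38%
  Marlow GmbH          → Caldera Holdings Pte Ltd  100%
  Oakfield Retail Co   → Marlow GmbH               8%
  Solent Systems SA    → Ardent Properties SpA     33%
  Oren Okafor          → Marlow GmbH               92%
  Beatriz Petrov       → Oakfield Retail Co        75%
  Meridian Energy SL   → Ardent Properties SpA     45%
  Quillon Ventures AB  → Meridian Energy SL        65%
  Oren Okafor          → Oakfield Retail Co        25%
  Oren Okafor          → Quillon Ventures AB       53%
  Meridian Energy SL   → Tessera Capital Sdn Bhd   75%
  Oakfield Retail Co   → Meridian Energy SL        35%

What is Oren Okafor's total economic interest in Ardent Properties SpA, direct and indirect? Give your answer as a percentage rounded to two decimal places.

Oren reaches Ardent along 3 paths.
Via Oakfield → Meridian: 25% × 35% × 45% = 3.9375%.
Via Quillon → Meridian: 53% × 65% × 45% = 15.5025%.
Via Quillon → Solent: 53% × 36% × 33% = 6.2964%.
Total: 3.9375% + 15.5025% + 6.2964% = 25.7364%.
Rounded: 25.74%.

25.74%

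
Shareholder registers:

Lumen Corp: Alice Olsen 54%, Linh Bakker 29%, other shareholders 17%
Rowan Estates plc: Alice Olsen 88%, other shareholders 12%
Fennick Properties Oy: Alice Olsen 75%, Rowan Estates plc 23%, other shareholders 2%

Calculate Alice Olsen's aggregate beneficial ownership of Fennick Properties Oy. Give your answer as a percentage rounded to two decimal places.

95.24%

Alice reaches Fennick along 2 paths.
Direct stake: 75% = 75%.
Via Rowan: 88% × 23% = 20.24%.
Total: 75% + 20.24% = 95.24%.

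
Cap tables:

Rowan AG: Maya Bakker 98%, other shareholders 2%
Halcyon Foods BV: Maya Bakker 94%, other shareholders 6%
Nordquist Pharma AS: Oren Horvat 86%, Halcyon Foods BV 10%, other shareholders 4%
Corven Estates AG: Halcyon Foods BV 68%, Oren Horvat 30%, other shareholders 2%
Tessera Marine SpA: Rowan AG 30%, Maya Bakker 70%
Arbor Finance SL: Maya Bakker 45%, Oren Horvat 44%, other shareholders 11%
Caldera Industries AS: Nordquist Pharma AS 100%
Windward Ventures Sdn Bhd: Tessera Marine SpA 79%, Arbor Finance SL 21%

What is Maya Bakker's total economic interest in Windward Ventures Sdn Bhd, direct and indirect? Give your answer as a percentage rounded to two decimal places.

87.98%

Maya reaches Windward along 3 paths.
Via Rowan → Tessera: 98% × 30% × 79% = 23.226%.
Via Tessera: 70% × 79% = 55.3%.
Via Arbor: 45% × 21% = 9.45%.
Total: 23.226% + 55.3% + 9.45% = 87.976%.
Rounded: 87.98%.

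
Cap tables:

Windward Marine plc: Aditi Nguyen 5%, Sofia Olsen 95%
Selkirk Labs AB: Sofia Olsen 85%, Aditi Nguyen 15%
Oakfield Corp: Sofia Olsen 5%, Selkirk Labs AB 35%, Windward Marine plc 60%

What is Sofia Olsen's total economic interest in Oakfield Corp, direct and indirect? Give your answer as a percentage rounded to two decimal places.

Sofia reaches Oakfield along 3 paths.
Direct stake: 5% = 5%.
Via Selkirk: 85% × 35% = 29.75%.
Via Windward: 95% × 60% = 57%.
Total: 5% + 29.75% + 57% = 91.75%.

91.75%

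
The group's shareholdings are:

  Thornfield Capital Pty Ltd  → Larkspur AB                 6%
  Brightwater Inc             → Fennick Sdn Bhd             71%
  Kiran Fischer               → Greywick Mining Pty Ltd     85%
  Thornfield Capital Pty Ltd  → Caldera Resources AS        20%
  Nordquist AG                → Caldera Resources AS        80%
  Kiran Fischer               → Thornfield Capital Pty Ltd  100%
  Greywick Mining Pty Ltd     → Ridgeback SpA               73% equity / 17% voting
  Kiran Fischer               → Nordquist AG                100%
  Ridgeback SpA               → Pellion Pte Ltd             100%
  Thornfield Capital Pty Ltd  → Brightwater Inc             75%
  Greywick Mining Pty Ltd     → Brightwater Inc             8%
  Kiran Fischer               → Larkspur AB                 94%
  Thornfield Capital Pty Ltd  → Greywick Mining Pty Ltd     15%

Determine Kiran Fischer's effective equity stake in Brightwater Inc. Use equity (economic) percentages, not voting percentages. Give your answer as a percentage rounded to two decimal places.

Kiran reaches Brightwater along 3 paths.
Via Thornfield → Greywick: 100% × 15% × 8% = 1.2%.
Via Greywick: 85% × 8% = 6.8%.
Via Thornfield: 100% × 75% = 75%.
Total: 1.2% + 6.8% + 75% = 83%.
Rounded: 83.00%.

83.00%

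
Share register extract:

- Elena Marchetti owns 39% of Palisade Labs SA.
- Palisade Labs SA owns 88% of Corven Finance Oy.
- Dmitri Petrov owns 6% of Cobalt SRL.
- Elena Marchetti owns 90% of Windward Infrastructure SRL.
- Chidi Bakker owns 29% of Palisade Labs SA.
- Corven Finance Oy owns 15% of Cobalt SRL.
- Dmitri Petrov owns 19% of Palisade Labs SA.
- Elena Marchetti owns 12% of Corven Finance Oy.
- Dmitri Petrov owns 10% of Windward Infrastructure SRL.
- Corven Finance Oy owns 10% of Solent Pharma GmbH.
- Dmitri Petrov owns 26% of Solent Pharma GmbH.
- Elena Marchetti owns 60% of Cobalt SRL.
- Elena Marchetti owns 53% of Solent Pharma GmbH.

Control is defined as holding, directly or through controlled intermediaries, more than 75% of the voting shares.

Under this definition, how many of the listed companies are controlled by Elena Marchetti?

Elena holds 90% of Windward, so Elena controls Windward.
No other company's threshold is met.
Elena controls 1 company.

1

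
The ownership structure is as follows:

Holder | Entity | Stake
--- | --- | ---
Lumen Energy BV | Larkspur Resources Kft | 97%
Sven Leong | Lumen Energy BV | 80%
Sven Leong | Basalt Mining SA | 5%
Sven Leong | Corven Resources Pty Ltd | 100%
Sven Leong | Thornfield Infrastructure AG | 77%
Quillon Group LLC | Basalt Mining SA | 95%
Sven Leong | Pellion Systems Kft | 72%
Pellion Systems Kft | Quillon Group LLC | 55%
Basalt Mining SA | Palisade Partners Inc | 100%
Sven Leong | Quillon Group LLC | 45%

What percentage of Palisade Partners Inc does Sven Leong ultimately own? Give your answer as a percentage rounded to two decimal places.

Sven reaches Palisade along 3 paths.
Via Quillon → Basalt: 45% × 95% × 100% = 42.75%.
Via Pellion → Quillon → Basalt: 72% × 55% × 95% × 100% = 37.62%.
Via Basalt: 5% × 100% = 5%.
Total: 42.75% + 37.62% + 5% = 85.37%.

85.37%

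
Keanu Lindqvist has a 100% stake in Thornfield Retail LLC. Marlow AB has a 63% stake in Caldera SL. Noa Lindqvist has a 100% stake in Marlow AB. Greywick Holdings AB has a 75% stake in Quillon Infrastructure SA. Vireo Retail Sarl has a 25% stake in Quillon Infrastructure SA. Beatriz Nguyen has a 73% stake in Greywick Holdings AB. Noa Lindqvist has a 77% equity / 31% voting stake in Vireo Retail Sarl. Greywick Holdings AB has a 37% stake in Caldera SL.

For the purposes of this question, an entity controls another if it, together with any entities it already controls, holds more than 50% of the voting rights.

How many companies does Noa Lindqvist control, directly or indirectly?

2

Noa holds 100% of Marlow, so Noa controls Marlow.
Marlow holds 63% of Caldera, so Noa controls Caldera.
No other company's threshold is met.
Noa controls 2 companies.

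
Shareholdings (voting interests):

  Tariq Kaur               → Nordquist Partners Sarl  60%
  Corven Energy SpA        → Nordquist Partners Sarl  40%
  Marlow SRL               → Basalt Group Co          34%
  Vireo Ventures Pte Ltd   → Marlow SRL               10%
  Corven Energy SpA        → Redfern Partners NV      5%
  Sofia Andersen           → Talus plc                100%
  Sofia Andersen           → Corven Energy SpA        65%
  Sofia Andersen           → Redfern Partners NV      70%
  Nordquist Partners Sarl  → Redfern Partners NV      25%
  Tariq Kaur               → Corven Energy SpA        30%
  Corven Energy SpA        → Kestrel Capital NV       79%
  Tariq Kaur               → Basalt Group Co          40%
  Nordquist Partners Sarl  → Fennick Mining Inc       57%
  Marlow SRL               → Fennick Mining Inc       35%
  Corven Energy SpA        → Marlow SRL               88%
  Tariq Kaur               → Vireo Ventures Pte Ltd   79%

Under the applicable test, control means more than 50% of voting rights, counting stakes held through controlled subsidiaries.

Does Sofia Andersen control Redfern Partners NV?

Sofia holds 65% of Corven, so Sofia controls Corven.
Sofia and Corven together hold 70% + 5% = 75% of Redfern, so Sofia controls Redfern.

Yes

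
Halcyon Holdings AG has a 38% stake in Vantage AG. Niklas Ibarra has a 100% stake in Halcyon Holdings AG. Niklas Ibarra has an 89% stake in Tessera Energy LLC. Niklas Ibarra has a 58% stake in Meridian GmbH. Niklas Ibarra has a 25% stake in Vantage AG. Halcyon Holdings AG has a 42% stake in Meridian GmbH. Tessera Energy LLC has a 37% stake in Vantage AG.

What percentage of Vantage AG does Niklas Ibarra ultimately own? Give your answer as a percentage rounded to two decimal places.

Niklas reaches Vantage along 3 paths.
Via Halcyon: 100% × 38% = 38%.
Direct stake: 25% = 25%.
Via Tessera: 89% × 37% = 32.93%.
Total: 38% + 25% + 32.93% = 95.93%.

95.93%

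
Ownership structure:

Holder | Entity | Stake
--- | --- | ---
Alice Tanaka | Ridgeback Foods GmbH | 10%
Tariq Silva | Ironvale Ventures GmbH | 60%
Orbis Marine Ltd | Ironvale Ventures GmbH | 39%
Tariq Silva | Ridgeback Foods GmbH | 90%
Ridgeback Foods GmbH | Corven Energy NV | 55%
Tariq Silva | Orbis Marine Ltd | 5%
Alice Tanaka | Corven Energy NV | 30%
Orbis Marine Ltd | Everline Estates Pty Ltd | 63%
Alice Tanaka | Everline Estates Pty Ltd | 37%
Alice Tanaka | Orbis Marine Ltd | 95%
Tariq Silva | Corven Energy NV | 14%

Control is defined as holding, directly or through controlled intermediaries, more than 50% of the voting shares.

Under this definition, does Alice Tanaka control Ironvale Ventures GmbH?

No

Alice holds 95% of Orbis, so Alice controls Orbis.
Alice and Orbis together hold 37% + 63% = 100% of Everline, so Alice controls Everline.
In Ironvale, Alice's side holds only 39%, not > 50%.
So Alice does not control Ironvale.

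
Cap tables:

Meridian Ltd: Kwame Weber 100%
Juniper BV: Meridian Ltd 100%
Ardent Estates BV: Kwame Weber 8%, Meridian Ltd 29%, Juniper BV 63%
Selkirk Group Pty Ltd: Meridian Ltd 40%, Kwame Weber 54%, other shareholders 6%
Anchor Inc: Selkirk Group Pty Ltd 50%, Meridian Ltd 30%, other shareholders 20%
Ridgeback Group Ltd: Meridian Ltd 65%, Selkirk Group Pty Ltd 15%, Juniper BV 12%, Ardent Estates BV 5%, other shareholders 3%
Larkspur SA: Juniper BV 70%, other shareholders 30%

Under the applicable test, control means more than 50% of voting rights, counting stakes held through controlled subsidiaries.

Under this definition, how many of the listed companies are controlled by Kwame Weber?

7

Kwame holds 100% of Meridian, so Kwame controls Meridian.
Meridian holds 100% of Juniper, so Kwame controls Juniper.
Kwame and Meridian and Juniper together hold 8% + 29% + 63% = 100% of Ardent, so Kwame controls Ardent.
Meridian and Kwame together hold 40% + 54% = 94% of Selkirk, so Kwame controls Selkirk.
Selkirk and Meridian together hold 50% + 30% = 80% of Anchor, so Kwame controls Anchor.
Meridian and Selkirk and Juniper and Ardent together hold 65% + 15% + 12% + 5% = 97% of Ridgeback, so Kwame controls Ridgeback.
Juniper holds 70% of Larkspur, so Kwame controls Larkspur.
Kwame controls 7 companies.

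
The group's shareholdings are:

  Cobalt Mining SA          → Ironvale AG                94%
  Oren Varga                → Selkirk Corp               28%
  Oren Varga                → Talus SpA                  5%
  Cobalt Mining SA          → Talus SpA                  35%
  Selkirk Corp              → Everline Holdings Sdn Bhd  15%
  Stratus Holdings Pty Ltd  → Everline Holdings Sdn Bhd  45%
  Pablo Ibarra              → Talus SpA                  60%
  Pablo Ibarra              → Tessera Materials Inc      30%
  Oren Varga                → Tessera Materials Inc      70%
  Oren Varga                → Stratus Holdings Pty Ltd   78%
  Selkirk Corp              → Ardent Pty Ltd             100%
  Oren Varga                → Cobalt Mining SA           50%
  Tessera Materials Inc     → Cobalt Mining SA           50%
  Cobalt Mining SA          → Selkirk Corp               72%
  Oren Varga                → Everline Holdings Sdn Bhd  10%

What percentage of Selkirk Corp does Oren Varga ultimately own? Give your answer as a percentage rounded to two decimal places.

Oren reaches Selkirk along 3 paths.
Direct stake: 28% = 28%.
Via Tessera → Cobalt: 70% × 50% × 72% = 25.2%.
Via Cobalt: 50% × 72% = 36%.
Total: 28% + 25.2% + 36% = 89.2%.
Rounded: 89.20%.

89.20%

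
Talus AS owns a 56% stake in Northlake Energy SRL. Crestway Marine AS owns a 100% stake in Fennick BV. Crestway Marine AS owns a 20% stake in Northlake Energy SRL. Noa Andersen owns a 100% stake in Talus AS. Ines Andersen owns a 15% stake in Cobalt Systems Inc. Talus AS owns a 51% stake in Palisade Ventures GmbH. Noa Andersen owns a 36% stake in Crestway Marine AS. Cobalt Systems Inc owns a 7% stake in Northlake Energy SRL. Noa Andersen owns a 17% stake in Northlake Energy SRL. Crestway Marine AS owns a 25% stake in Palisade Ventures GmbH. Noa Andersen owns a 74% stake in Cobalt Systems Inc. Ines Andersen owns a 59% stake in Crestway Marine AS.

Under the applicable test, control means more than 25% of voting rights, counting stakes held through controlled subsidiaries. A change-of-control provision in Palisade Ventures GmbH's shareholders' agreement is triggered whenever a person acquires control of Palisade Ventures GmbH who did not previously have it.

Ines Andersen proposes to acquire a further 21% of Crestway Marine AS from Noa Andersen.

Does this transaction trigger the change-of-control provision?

The purchase adds only to Ines's holdings (Noa's stake shrinks), so Ines is the only person who could newly come to control Palisade.
Ines holds 59% of Crestway, so Ines controls Crestway.
Crestway holds 100% of Fennick, so Ines controls Fennick.
In Palisade, Ines's side holds only 25%, not > 25%.
So before the transaction, Ines does not control Palisade.
After the purchase, Ines's direct stake in Crestway rises to 59% + 21% = 80%, and Noa's stake falls to 15%.
Ines holds 80% of Crestway, so Ines controls Crestway.
After the transaction, Ines's side holds 25% of Palisade, not > 25%, so Ines still does not control Palisade.
No new person acquires control, so the clause is not triggered.

No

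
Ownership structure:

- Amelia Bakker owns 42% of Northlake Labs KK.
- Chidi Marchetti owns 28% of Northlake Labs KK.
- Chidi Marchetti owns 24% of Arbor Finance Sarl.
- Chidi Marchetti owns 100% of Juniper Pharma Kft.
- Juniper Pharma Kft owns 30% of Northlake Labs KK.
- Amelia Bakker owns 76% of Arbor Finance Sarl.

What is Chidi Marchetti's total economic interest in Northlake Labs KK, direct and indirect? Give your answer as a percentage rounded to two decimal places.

Chidi reaches Northlake along 2 paths.
Direct stake: 28% = 28%.
Via Juniper: 100% × 30% = 30%.
Total: 28% + 30% = 58%.
Rounded: 58.00%.

58.00%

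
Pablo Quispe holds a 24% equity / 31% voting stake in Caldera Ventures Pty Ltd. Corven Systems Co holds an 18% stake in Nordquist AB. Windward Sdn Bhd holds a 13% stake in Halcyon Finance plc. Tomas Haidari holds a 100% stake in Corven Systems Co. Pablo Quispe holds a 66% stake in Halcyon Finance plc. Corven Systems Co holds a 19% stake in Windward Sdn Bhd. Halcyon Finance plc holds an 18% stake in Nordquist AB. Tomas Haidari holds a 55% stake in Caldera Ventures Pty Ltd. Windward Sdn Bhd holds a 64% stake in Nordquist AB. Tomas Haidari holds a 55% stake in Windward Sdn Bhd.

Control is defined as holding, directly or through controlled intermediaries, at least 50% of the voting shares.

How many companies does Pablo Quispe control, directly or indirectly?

1

Pablo holds 66% of Halcyon, so Pablo controls Halcyon.
No other company's threshold is met.
Pablo controls 1 company.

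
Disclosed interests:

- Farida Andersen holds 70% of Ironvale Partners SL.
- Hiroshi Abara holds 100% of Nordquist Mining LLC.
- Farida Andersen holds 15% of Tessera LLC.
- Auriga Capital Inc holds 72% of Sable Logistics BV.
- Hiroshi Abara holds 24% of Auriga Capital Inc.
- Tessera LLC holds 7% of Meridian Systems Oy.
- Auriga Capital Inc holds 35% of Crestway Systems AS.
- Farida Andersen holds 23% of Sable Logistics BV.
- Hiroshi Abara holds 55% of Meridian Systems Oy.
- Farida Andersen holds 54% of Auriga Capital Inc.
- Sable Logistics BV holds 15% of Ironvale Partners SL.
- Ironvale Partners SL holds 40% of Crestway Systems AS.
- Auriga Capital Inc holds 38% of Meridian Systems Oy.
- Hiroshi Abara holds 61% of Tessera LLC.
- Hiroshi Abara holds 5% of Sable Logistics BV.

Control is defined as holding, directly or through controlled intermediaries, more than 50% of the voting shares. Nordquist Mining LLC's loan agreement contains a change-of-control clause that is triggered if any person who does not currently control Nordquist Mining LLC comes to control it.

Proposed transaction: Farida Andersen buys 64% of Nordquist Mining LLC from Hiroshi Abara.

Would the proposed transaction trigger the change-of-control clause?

The purchase adds only to Farida's holdings (Hiroshi's stake shrinks), so Farida is the only person who could newly come to control Nordquist.
Farida holds 54% of Auriga, so Farida controls Auriga.
Farida and Auriga together hold 23% + 72% = 95% of Sable, so Farida controls Sable.
Farida and Sable together hold 70% + 15% = 85% of Ironvale, so Farida controls Ironvale.
Auriga and Ironvale together hold 35% + 40% = 75% of Crestway, so Farida controls Crestway.
Neither Farida nor any entity Farida controls holds any voting interest in Nordquist.
So before the transaction, Farida does not control Nordquist.
After the purchase, Farida holds 64% of Nordquist directly, and Hiroshi's stake falls to 36%.
Farida holds 64% of Nordquist, so Farida controls Nordquist.
Farida did not control Nordquist before and does after, so the clause is triggered.

Yes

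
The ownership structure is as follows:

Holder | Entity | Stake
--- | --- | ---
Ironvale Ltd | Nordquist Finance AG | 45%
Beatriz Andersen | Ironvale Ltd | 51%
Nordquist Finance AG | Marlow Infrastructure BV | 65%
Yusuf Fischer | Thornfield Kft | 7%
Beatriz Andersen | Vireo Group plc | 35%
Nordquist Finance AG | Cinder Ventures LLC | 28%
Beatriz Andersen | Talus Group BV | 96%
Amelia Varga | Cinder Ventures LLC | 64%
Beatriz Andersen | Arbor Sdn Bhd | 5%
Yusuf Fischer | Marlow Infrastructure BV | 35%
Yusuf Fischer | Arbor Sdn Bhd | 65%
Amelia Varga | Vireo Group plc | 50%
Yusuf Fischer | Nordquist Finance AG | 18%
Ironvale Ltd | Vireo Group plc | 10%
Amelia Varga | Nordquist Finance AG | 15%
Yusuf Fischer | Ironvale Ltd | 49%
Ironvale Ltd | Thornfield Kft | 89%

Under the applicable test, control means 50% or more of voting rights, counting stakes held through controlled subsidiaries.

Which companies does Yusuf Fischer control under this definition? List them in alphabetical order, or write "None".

Arbor Sdn Bhd

Yusuf holds 65% of Arbor, so Yusuf controls Arbor.
No other company's threshold is met.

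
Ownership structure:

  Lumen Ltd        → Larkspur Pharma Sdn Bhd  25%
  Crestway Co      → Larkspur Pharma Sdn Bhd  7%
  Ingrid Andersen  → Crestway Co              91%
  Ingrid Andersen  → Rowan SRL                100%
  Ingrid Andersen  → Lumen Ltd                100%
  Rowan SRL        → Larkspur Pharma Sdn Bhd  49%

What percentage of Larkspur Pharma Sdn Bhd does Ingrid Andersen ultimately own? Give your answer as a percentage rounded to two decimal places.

80.37%

Ingrid reaches Larkspur along 3 paths.
Via Rowan: 100% × 49% = 49%.
Via Lumen: 100% × 25% = 25%.
Via Crestway: 91% × 7% = 6.37%.
Total: 49% + 25% + 6.37% = 80.37%.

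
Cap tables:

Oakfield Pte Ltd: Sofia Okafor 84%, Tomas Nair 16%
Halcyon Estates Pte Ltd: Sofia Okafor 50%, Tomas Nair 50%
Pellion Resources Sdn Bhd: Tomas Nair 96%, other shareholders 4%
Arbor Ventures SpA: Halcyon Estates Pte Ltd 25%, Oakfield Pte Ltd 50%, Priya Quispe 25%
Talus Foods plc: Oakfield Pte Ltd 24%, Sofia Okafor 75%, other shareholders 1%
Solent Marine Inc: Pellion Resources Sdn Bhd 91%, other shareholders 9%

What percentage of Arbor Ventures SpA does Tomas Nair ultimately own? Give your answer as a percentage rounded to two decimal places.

Tomas reaches Arbor along 2 paths.
Via Halcyon: 50% × 25% = 12.5%.
Via Oakfield: 16% × 50% = 8%.
Total: 12.5% + 8% = 20.5%.
Rounded: 20.50%.

20.50%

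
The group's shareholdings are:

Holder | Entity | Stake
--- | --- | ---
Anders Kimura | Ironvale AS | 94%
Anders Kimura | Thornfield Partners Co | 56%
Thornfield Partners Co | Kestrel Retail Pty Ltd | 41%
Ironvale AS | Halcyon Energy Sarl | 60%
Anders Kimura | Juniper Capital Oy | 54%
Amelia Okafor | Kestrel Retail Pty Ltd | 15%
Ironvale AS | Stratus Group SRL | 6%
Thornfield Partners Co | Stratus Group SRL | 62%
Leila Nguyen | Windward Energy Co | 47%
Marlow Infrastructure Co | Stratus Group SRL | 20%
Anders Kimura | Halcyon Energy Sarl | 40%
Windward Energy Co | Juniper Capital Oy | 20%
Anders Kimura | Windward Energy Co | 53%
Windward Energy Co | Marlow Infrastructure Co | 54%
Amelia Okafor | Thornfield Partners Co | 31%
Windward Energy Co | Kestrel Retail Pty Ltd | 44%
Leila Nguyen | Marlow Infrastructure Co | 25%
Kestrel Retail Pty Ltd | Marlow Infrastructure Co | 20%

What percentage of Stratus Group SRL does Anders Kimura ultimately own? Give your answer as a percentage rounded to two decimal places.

47.94%

Anders reaches Stratus along 5 paths.
Via Thornfield: 56% × 62% = 34.72%.
Via Thornfield → Kestrel → Marlow: 56% × 41% × 20% × 20% = 0.9184%.
Via Windward → Kestrel → Marlow: 53% × 44% × 20% × 20% = 0.9328%.
Via Windward → Marlow: 53% × 54% × 20% = 5.724%.
Via Ironvale: 94% × 6% = 5.64%.
Total: 34.72% + 0.9184% + 0.9328% + 5.724% + 5.64% = 47.9352%.
Rounded: 47.94%.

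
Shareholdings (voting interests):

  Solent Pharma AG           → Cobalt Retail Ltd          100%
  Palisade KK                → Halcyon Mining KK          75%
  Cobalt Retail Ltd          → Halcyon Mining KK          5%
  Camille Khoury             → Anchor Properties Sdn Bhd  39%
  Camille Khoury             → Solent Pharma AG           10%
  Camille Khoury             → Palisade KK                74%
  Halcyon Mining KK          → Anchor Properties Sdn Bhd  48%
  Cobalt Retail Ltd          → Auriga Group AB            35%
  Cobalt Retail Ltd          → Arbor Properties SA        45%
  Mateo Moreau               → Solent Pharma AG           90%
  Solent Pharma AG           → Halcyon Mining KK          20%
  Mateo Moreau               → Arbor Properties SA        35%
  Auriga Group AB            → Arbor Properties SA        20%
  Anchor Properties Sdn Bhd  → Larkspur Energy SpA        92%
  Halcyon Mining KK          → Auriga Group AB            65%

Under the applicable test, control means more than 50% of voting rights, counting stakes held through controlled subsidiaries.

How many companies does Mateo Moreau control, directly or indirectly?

Mateo holds 90% of Solent, so Mateo controls Solent.
Solent holds 100% of Cobalt, so Mateo controls Cobalt.
Cobalt and Mateo together hold 45% + 35% = 80% of Arbor, so Mateo controls Arbor.
No other company's threshold is met.
Mateo controls 3 companies.

3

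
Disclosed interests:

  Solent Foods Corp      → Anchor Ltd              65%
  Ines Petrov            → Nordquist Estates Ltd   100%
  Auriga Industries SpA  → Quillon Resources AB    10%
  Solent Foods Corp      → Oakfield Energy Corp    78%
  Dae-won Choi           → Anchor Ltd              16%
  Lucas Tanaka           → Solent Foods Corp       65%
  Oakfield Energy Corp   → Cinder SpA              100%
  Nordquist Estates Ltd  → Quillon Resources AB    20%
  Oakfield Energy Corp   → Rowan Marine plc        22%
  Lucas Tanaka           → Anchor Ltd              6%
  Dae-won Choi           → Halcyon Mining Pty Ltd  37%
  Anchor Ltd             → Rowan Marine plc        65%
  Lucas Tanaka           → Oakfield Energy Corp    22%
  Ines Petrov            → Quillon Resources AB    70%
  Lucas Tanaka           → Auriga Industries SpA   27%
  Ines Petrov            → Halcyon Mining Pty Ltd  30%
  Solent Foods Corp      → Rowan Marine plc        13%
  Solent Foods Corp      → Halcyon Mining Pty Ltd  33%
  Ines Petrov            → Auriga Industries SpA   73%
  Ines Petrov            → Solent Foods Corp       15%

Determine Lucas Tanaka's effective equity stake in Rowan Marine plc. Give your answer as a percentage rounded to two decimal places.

55.81%

Lucas reaches Rowan along 5 paths.
Via Solent: 65% × 13% = 8.45%.
Via Oakfield: 22% × 22% = 4.84%.
Via Solent → Oakfield: 65% × 78% × 22% = 11.154%.
Via Solent → Anchor: 65% × 65% × 65% = 27.4625%.
Via Anchor: 6% × 65% = 3.9%.
Total: 8.45% + 4.84% + 11.154% + 27.4625% + 3.9% = 55.8065%.
Rounded: 55.81%.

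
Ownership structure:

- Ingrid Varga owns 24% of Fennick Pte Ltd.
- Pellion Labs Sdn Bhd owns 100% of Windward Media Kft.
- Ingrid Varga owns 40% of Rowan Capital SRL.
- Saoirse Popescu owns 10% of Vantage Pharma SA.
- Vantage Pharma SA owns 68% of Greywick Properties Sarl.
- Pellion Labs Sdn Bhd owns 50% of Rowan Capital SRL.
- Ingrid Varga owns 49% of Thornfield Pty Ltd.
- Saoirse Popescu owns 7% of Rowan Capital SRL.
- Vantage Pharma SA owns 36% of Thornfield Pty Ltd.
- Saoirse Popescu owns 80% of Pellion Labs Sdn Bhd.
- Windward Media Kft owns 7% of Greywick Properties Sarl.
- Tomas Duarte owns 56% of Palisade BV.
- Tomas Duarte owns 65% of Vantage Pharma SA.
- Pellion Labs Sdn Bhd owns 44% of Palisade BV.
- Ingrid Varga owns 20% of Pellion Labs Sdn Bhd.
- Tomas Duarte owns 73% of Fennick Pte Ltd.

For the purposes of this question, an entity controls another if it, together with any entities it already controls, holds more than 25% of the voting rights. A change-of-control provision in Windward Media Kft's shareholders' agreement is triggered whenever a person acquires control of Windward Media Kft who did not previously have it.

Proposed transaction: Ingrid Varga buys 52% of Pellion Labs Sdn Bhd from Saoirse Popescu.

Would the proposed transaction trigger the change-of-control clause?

The purchase adds only to Ingrid's holdings (Saoirse's stake shrinks), so Ingrid is the only person who could newly come to control Windward.
Ingrid holds 40% of Rowan, so Ingrid controls Rowan.
Ingrid holds 49% of Thornfield, so Ingrid controls Thornfield.
Neither Ingrid nor any entity Ingrid controls holds any voting interest in Windward.
So before the transaction, Ingrid does not control Windward.
After the purchase, Ingrid's direct stake in Pellion rises to 20% + 52% = 72%, and Saoirse's stake falls to 28%.
Ingrid holds 72% of Pellion, so Ingrid controls Pellion.
Pellion holds 100% of Windward, so Ingrid controls Windward.
Ingrid did not control Windward before and does after, so the clause is triggered.

Yes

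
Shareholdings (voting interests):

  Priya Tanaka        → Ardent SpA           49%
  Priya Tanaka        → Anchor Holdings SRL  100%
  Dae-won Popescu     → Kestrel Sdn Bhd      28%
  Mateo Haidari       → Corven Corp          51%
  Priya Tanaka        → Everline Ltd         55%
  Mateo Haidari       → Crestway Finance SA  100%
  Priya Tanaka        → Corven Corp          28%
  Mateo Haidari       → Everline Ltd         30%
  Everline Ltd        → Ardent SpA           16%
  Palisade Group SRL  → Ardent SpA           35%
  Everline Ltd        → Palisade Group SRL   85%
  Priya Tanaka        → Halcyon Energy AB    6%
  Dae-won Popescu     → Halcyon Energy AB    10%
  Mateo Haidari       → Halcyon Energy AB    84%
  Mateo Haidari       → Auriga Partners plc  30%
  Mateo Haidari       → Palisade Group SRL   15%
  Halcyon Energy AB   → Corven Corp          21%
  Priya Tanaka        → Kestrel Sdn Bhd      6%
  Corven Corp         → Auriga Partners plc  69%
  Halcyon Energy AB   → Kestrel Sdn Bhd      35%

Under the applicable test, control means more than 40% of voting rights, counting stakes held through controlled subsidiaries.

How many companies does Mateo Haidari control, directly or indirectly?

Mateo holds 84% of Halcyon, so Mateo controls Halcyon.
Mateo and Halcyon together hold 51% + 21% = 72% of Corven, so Mateo controls Corven.
Mateo and Corven together hold 30% + 69% = 99% of Auriga, so Mateo controls Auriga.
Mateo holds 100% of Crestway, so Mateo controls Crestway.
No other company's threshold is met.
Mateo controls 4 companies.

4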